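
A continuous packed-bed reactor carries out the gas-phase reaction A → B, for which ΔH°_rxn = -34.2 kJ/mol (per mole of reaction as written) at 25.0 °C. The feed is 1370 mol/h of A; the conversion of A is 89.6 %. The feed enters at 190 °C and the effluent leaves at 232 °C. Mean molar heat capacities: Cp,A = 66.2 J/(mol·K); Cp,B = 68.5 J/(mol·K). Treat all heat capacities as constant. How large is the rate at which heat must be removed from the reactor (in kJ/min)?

Q_out = 626 kJ/min

Extent of reaction ξ = 0.896 × 1370 = 1227.5 mol/h
Reaction term: ξ·ΔH°_rxn = 1227.5 × -34.2 = -41981 kJ/h
Sensible, feed 190→25 °C: -14965 kJ/h
Outlet flows (mol/h): A 142.48, B 1227.5
Sensible, products 25→232 °C: 19358 kJ/h
Q = ΔH = -37588 kJ/h = -10.441 kW
Heat removed = 626.46 kJ/min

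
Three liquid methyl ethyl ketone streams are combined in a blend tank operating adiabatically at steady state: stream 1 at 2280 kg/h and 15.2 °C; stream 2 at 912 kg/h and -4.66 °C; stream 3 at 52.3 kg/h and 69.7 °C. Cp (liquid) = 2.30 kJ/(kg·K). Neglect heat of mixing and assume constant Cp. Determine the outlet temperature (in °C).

Energy balance with Q = 0: Σ ṁᵢCp,ᵢ(T_out − Tᵢ) = 0
Σ ṁᵢCp,ᵢTᵢ = 2280×2.30×15.2 + 912×2.30×-4.66 + 52.3×2.30×69.7 = 78318
Σ ṁᵢCp,ᵢ = 2280×2.30 + 912×2.30 + 52.3×2.30 = 7461.9
T_out = 78318 / 7461.9 = 10.496 °C

T_out = 10.5 °C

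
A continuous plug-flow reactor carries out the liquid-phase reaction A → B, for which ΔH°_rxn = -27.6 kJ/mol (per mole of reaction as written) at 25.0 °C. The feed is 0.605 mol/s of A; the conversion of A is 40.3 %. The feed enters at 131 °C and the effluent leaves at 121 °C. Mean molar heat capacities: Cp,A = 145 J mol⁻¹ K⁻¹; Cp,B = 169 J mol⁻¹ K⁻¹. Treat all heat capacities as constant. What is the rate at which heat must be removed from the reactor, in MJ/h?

Extent of reaction ξ = 0.403 × 0.605 = 0.24382 mol/s
Reaction term: ξ·ΔH°_rxn = 0.24382 × -27.6 = -6.7293 kJ/s
Sensible, feed 131→25 °C: -9.2988 kJ/s
Outlet flows (mol/s): A 0.36118, B 0.24382
Sensible, products 25→121 °C: 8.9833 kJ/s
Q = ΔH = -7.0448 kJ/s = -7.0448 kW
Heat removed = 25.361 MJ/h

Q_out = 25.4 MJ/h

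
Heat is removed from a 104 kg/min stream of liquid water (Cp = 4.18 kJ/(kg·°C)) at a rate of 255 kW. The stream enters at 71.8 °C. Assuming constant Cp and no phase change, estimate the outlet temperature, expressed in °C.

T_out = 36.6 °C

Q = 255 kW = 15300 kJ/min
ΔT = Q/(ṁ·Cp) = 15300/(104×4.18) = 35.195 K
T_out = 71.8 − 35.195 = 36.605 °C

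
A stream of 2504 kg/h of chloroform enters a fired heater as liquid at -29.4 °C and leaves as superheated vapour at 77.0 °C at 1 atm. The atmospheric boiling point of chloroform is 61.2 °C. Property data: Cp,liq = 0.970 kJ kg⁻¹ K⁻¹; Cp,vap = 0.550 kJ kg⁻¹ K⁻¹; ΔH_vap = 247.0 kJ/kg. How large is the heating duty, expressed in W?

liquid -29.4→61.2 °C: 87.882 kJ/kg
vaporisation at 61.2 °C: 247 kJ/kg
vapour 61.2→77.0 °C: 8.69 kJ/kg
Δh = 87.882 + 247 + 8.69 = 343.57 kJ/kg
Q = ṁ·Δh = 2504 kg/h × 343.57 kJ/kg = 860300 kJ/h
|Q| = 238.97 kW = 238970 W

Q = 239000 W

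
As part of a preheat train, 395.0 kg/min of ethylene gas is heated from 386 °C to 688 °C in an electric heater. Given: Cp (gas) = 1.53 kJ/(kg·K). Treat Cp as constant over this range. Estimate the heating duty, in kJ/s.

Q = 3040 kJ/s

Q = ṁ·Cp·ΔT = 395.0 × 1.53 × (688 − 386) = 182510 kJ/min
Converting: 182510 / 60 s = 3041.9 kW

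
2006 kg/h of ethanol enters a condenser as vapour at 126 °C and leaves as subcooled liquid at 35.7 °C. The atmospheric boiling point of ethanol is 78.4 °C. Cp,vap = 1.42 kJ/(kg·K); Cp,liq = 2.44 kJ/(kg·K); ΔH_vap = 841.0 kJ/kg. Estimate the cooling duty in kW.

Q_c = 564 kW

vapour 126→78.4 °C: -67.592 kJ/kg
condensation at 78.4 °C: -841 kJ/kg
liquid 78.4→35.7 °C: -104.19 kJ/kg
Δh = -67.592 + -841 + -104.19 = -1012.8 kJ/kg
Q = ṁ·Δh = 2006 kg/h × -1012.8 kJ/kg = -2.0316e+06 kJ/h
|Q| = 564.34 kW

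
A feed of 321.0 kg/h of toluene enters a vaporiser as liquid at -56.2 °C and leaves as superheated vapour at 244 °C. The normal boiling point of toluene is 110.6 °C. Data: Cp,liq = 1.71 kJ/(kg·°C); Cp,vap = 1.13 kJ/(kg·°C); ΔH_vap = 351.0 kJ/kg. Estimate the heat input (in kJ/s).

Q = 70.2 kJ/s

liquid -56.2→110.6 °C: 285.23 kJ/kg
vaporisation at 110.6 °C: 351 kJ/kg
vapour 110.6→244 °C: 150.74 kJ/kg
Δh = 285.23 + 351 + 150.74 = 786.97 kJ/kg
Q = ṁ·Δh = 321.0 kg/h × 786.97 kJ/kg = 252620 kJ/h
|Q| = 70.171 kW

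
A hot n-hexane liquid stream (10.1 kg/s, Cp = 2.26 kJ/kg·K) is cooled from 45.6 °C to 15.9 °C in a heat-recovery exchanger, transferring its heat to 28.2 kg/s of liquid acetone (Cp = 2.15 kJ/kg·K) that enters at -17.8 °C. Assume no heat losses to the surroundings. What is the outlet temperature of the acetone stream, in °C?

T_c,out = -6.62 °C

Heat released by hot stream: Q = 10.1 × 2.26 × (45.6 − 15.9) = 677.93 kJ/s
Energy balance on cold side (adiabatic exchanger): Q = ṁ_c·Cp_c·(T_c,out − T_c,in)
T_c,out = -17.8 + 677.93/(28.2 × 2.15) = -6.6185 °C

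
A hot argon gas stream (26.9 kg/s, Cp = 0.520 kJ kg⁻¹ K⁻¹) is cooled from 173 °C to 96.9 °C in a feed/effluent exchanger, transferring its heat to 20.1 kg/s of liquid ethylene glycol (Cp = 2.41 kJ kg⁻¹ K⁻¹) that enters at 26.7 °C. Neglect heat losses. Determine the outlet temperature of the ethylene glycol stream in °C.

T_c,out = 48.7 °C

Heat released by hot stream: Q = 26.9 × 0.520 × (173 − 96.9) = 1064.5 kJ/s
Energy balance on cold side (adiabatic exchanger): Q = ṁ_c·Cp_c·(T_c,out − T_c,in)
T_c,out = 26.7 + 1064.5/(20.1 × 2.41) = 48.675 °C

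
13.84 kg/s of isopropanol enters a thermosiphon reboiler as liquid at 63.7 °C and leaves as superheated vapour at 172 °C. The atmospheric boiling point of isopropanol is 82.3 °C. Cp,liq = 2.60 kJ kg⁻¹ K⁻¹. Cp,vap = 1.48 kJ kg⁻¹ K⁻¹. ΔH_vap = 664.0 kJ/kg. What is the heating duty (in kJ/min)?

Q = 702000 kJ/min

liquid 63.7→82.3 °C: 48.36 kJ/kg
vaporisation at 82.3 °C: 664 kJ/kg
vapour 82.3→172 °C: 132.76 kJ/kg
Δh = 48.36 + 664 + 132.76 = 845.12 kJ/kg
Q = ṁ·Δh = 13.84 kg/s × 845.12 kJ/kg = 11696 kJ/s
|Q| = 11696 kW = 701780 kJ/min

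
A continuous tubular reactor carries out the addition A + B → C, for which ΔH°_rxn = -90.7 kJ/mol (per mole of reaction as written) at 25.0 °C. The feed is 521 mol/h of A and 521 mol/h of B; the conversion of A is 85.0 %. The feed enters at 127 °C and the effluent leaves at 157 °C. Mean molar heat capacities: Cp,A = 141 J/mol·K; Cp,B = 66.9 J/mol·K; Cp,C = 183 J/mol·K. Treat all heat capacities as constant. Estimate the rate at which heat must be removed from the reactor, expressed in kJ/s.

Q_out = 10.7 kJ/s

Extent of reaction ξ = 0.850 × 521 = 442.85 mol/h
Reaction term: ξ·ΔH°_rxn = 442.85 × -90.7 = -40166 kJ/h
Sensible, feed 127→25 °C: -11048 kJ/h
Outlet flows (mol/h): A 78.15, B 78.15, C 442.85
Sensible, products 25→157 °C: 12842 kJ/h
Q = ΔH = -38373 kJ/h = -10.659 kW
Heat removed = 10.659 kJ/s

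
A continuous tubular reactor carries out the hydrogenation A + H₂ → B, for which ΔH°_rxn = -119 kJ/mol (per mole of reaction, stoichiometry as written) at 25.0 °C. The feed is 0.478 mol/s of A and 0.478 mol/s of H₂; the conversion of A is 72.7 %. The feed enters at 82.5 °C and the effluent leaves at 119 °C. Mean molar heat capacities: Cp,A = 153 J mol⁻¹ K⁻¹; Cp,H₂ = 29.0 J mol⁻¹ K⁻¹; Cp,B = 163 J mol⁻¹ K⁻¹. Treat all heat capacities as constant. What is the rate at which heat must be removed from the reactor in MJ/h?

Extent of reaction ξ = 0.727 × 0.478 = 0.34751 mol/s
Reaction term: ξ·ΔH°_rxn = 0.34751 × -119 = -41.353 kJ/s
Sensible, feed 82.5→25 °C: -5.0023 kJ/s
Outlet flows (mol/s): A 0.13049, H₂ 0.13049, B 0.34751
Sensible, products 25→119 °C: 7.557 kJ/s
Q = ΔH = -38.799 kJ/s = -38.799 kW
Heat removed = 139.67 MJ/h

Q_out = 140 MJ/h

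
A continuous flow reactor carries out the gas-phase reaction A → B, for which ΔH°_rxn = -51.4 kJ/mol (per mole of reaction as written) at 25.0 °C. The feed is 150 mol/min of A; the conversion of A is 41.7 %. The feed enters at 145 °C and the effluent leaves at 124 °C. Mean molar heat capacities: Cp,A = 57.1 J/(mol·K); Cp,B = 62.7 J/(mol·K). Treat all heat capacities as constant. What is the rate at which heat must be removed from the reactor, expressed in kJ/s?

Extent of reaction ξ = 0.417 × 150 = 62.55 mol/min
Reaction term: ξ·ΔH°_rxn = 62.55 × -51.4 = -3215.1 kJ/min
Sensible, feed 145→25 °C: -1027.8 kJ/min
Outlet flows (mol/min): A 87.45, B 62.55
Sensible, products 25→124 °C: 882.61 kJ/min
Q = ΔH = -3360.3 kJ/min = -56.004 kW
Heat removed = 56.004 kJ/s

Q_out = 56.0 kJ/s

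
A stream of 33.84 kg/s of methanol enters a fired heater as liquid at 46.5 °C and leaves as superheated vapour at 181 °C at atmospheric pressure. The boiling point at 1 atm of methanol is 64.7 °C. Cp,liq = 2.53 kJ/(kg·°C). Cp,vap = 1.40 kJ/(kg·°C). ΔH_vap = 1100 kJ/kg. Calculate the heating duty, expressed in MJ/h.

Q = 159000 MJ/h

liquid 46.5→64.7 °C: 46.046 kJ/kg
vaporisation at 64.7 °C: 1100 kJ/kg
vapour 64.7→181 °C: 162.82 kJ/kg
Δh = 46.046 + 1100 + 162.82 = 1308.9 kJ/kg
Q = ṁ·Δh = 33.84 kg/s × 1308.9 kJ/kg = 44292 kJ/s
|Q| = 44292 kW = 159450 MJ/h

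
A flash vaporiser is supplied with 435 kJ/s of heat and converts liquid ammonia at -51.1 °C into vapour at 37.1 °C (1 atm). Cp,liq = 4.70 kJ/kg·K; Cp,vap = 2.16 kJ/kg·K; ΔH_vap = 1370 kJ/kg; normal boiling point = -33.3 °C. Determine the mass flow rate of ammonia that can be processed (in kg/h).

Δh = 4.70×(-33.3−-51.1) + 1370 + 2.16×(37.1−-33.3) = 1605.7 kJ/kg
Q = 435 kJ/s = 435 kJ/s = 1.566e+06 kJ/h
ṁ = Q/Δh = 1.566e+06 / 1605.7 = 975.26 kg/h

ṁ = 975 kg/h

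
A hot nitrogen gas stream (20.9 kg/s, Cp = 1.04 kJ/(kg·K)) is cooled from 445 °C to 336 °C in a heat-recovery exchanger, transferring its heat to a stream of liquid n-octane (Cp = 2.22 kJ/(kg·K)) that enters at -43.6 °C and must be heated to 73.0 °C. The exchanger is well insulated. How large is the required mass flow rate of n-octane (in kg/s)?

ṁ_c = 9.15 kg/s

Heat released by hot stream: Q = 20.9 × 1.04 × (445 − 336) = 2369.2 kJ/s
Energy balance on cold side (adiabatic exchanger): Q = ṁ_c·Cp_c·(T_c,out − T_c,in)
ṁ_c = 2369.2 / [2.22 × (73.0 − -43.6)] = 9.1528 kg/s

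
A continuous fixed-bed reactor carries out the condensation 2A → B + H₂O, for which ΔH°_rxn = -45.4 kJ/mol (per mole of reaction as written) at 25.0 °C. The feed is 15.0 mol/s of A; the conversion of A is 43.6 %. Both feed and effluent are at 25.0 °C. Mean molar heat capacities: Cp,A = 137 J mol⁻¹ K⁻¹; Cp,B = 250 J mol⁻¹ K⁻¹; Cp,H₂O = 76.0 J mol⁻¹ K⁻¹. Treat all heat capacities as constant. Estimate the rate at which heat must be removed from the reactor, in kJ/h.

Q_out = 534000 kJ/h

Extent of reaction ξ = 0.436 × 15.0 / 2 = 3.27 mol/s
Reaction term: ξ·ΔH°_rxn = 3.27 × -45.4 = -148.46 kJ/s
Q = ΔH = -148.46 kJ/s = -148.46 kW
Heat removed = 534450 kJ/h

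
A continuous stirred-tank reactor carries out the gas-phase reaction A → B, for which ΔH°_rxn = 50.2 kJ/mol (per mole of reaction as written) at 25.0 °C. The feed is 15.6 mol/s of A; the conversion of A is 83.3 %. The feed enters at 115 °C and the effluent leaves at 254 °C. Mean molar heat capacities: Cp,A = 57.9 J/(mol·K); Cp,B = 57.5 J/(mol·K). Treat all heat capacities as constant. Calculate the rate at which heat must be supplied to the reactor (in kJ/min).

Q_in = 46600 kJ/min

Extent of reaction ξ = 0.833 × 15.6 = 12.995 mol/s
Reaction term: ξ·ΔH°_rxn = 12.995 × 50.2 = 652.34 kJ/s
Sensible, feed 115→25 °C: -81.292 kJ/s
Outlet flows (mol/s): A 2.6052, B 12.995
Sensible, products 25→254 °C: 205.65 kJ/s
Q = ΔH = 776.7 kJ/s = 776.7 kW
Heat supplied = 46602 kJ/min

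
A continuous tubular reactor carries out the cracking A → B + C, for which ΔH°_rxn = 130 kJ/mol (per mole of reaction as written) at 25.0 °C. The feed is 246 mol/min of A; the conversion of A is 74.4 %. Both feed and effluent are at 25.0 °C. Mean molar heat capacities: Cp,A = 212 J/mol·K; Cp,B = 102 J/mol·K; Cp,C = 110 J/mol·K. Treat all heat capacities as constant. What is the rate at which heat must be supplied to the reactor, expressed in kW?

Extent of reaction ξ = 0.744 × 246 = 183.02 mol/min
Reaction term: ξ·ΔH°_rxn = 183.02 × 130 = 23793 kJ/min
Q = ΔH = 23793 kJ/min = 396.55 kW
Heat supplied = 396.55 kW

Q_in = 397 kW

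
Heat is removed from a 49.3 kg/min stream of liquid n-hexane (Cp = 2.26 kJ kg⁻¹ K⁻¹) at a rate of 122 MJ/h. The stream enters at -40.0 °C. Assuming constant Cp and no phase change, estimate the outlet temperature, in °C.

Q = 122 MJ/h = 2033.3 kJ/min
ΔT = Q/(ṁ·Cp) = 2033.3/(49.3×2.26) = 18.25 K
T_out = -40.0 − 18.25 = -58.25 °C

T_out = -58.2 °C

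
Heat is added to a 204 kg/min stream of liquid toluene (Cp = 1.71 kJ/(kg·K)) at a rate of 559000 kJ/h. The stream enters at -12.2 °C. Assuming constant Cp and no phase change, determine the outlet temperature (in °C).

T_out = 14.5 °C

Q = 559000 kJ/h = 9316.7 kJ/min
ΔT = Q/(ṁ·Cp) = 9316.7/(204×1.71) = 26.708 K
T_out = -12.2 + 26.708 = 14.508 °C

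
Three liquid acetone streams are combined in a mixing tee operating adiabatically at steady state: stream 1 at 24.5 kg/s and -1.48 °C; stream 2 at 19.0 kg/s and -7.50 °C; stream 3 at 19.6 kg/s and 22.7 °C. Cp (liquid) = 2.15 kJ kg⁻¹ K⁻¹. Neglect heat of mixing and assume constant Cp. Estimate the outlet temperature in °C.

T_out = 4.22 °C

Energy balance with Q = 0: Σ ṁᵢCp,ᵢ(T_out − Tᵢ) = 0
Σ ṁᵢCp,ᵢTᵢ = 24.5×2.15×-1.48 + 19.0×2.15×-7.50 + 19.6×2.15×22.7 = 572.24
Σ ṁᵢCp,ᵢ = 24.5×2.15 + 19.0×2.15 + 19.6×2.15 = 135.66
T_out = 572.24 / 135.66 = 4.2181 °C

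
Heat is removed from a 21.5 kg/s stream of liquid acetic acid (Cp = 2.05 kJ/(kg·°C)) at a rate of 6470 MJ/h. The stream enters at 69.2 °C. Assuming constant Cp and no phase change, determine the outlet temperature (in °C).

T_out = 28.4 °C

Q = 6470 MJ/h = 1797.2 kJ/s
ΔT = Q/(ṁ·Cp) = 1797.2/(21.5×2.05) = 40.776 K
T_out = 69.2 − 40.776 = 28.424 °C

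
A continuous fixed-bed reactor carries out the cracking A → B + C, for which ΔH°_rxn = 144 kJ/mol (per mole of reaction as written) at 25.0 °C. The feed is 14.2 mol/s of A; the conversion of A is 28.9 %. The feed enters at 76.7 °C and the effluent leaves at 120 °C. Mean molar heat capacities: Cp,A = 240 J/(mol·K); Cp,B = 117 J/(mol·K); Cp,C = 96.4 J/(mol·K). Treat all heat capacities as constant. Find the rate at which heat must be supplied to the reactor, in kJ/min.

Extent of reaction ξ = 0.289 × 14.2 = 4.1038 mol/s
Reaction term: ξ·ΔH°_rxn = 4.1038 × 144 = 590.95 kJ/s
Sensible, feed 76.7→25 °C: -176.19 kJ/s
Outlet flows (mol/s): A 10.096, B 4.1038, C 4.1038
Sensible, products 25→120 °C: 313.39 kJ/s
Q = ΔH = 728.14 kJ/s = 728.14 kW
Heat supplied = 43689 kJ/min

Q_in = 43700 kJ/min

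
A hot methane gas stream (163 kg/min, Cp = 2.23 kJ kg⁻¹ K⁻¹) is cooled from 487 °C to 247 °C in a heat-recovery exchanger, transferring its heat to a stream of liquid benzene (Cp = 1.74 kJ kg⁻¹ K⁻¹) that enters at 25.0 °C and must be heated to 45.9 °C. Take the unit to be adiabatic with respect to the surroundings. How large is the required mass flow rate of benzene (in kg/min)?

ṁ_c = 2400 kg/min

Heat released by hot stream: Q = 163 × 2.23 × (487 − 247) = 87238 kJ/min
Energy balance on cold side (adiabatic exchanger): Q = ṁ_c·Cp_c·(T_c,out − T_c,in)
ṁ_c = 87238 / [1.74 × (45.9 − 25.0)] = 2398.9 kg/min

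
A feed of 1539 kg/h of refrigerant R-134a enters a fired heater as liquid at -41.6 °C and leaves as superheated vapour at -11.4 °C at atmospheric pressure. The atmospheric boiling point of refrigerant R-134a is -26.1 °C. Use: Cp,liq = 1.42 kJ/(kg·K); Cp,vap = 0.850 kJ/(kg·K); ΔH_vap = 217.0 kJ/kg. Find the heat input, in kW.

Q = 108 kW

liquid -41.6→-26.1 °C: 22.01 kJ/kg
vaporisation at -26.1 °C: 217 kJ/kg
vapour -26.1→-11.4 °C: 12.495 kJ/kg
Δh = 22.01 + 217 + 12.495 = 251.5 kJ/kg
Q = ṁ·Δh = 1539 kg/h × 251.5 kJ/kg = 387070 kJ/h
|Q| = 107.52 kW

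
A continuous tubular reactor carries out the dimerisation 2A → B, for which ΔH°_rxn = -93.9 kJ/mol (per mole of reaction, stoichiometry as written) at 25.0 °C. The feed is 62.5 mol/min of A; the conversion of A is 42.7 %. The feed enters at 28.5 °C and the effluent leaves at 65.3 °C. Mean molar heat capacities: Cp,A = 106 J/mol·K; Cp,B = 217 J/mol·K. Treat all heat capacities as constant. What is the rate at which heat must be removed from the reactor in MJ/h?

Q_out = 60.4 MJ/h

Extent of reaction ξ = 0.427 × 62.5 / 2 = 13.344 mol/min
Reaction term: ξ·ΔH°_rxn = 13.344 × -93.9 = -1253 kJ/min
Sensible, feed 28.5→25 °C: -23.188 kJ/min
Outlet flows (mol/min): A 35.812, B 13.344
Sensible, products 25→65.3 °C: 269.68 kJ/min
Q = ΔH = -1006.5 kJ/min = -16.775 kW
Heat removed = 60.389 MJ/h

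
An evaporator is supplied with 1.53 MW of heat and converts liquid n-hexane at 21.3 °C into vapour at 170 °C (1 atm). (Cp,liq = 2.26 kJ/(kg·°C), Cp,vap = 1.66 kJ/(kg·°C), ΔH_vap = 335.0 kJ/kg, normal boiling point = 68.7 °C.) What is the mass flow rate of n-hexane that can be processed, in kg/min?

ṁ = 150 kg/min

Δh = 2.26×(68.7−21.3) + 335.0 + 1.66×(170−68.7) = 610.28 kJ/kg
Q = 1.53 MW = 1530 kJ/s = 91800 kJ/min
ṁ = Q/Δh = 91800 / 610.28 = 150.42 kg/min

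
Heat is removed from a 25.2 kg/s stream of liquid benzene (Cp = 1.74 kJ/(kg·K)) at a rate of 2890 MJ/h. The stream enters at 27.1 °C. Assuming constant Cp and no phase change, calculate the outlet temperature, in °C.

T_out = 8.79 °C

Q = 2890 MJ/h = 802.78 kJ/s
ΔT = Q/(ṁ·Cp) = 802.78/(25.2×1.74) = 18.308 K
T_out = 27.1 − 18.308 = 8.7918 °C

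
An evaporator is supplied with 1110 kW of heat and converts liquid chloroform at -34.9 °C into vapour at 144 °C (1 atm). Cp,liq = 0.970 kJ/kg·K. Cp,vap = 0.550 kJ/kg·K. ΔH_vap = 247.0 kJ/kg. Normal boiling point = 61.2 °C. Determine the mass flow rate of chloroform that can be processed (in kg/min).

Δh = 0.970×(61.2−-34.9) + 247.0 + 0.550×(144−61.2) = 385.76 kJ/kg
Q = 1110 kW = 1110 kJ/s = 66600 kJ/min
ṁ = Q/Δh = 66600 / 385.76 = 172.65 kg/min

ṁ = 173 kg/min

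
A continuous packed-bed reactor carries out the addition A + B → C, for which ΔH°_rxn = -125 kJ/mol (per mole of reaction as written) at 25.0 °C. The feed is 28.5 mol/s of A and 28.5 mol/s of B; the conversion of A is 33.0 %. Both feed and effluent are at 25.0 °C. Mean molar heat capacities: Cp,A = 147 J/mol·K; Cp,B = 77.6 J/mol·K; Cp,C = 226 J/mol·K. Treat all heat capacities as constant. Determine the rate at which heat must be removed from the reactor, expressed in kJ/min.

Extent of reaction ξ = 0.330 × 28.5 = 9.405 mol/s
Reaction term: ξ·ΔH°_rxn = 9.405 × -125 = -1175.6 kJ/s
Q = ΔH = -1175.6 kJ/s = -1175.6 kW
Heat removed = 70538 kJ/min

Q_out = 70500 kJ/min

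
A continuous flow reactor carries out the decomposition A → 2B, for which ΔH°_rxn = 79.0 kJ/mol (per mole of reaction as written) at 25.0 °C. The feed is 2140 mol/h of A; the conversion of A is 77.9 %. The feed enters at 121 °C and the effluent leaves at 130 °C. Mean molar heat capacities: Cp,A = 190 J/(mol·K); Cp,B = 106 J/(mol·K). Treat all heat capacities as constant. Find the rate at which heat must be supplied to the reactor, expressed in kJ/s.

Extent of reaction ξ = 0.779 × 2140 = 1667.1 mol/h
Reaction term: ξ·ΔH°_rxn = 1667.1 × 79.0 = 131700 kJ/h
Sensible, feed 121→25 °C: -39034 kJ/h
Outlet flows (mol/h): A 472.94, B 3334.1
Sensible, products 25→130 °C: 46544 kJ/h
Q = ΔH = 139210 kJ/h = 38.669 kW
Heat supplied = 38.669 kJ/s

Q_in = 38.7 kJ/s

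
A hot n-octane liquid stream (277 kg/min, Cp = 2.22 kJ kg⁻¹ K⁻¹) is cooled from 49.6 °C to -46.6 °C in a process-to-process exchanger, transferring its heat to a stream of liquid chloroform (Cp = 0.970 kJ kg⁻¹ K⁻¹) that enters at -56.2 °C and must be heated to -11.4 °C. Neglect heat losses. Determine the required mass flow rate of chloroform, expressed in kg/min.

ṁ_c = 1360 kg/min

Heat released by hot stream: Q = 277 × 2.22 × (49.6 − -46.6) = 59157 kJ/min
Energy balance on cold side (adiabatic exchanger): Q = ṁ_c·Cp_c·(T_c,out − T_c,in)
ṁ_c = 59157 / [0.970 × (-11.4 − -56.2)] = 1361.3 kg/min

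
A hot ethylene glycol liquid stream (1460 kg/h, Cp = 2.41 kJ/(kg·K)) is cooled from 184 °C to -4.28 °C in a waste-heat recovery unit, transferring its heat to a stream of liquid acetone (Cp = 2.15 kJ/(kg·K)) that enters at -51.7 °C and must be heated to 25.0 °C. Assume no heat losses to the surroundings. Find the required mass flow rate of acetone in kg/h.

ṁ_c = 4020 kg/h

Heat released by hot stream: Q = 1460 × 2.41 × (184 − -4.28) = 662480 kJ/h
Energy balance on cold side (adiabatic exchanger): Q = ṁ_c·Cp_c·(T_c,out − T_c,in)
ṁ_c = 662480 / [2.15 × (25.0 − -51.7)] = 4017.4 kg/h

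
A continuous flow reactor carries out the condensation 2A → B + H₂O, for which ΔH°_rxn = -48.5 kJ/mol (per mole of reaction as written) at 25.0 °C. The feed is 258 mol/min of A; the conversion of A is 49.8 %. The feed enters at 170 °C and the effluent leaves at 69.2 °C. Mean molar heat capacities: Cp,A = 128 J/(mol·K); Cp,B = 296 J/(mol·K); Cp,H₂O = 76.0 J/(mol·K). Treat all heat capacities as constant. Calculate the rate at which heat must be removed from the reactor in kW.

Extent of reaction ξ = 0.498 × 258 / 2 = 64.242 mol/min
Reaction term: ξ·ΔH°_rxn = 64.242 × -48.5 = -3115.7 kJ/min
Sensible, feed 170→25 °C: -4788.5 kJ/min
Outlet flows (mol/min): A 129.52, B 64.242, H₂O 64.242
Sensible, products 25→69.2 °C: 1789 kJ/min
Q = ΔH = -6115.2 kJ/min = -101.92 kW
Heat removed = 101.92 kW

Q_out = 102 kW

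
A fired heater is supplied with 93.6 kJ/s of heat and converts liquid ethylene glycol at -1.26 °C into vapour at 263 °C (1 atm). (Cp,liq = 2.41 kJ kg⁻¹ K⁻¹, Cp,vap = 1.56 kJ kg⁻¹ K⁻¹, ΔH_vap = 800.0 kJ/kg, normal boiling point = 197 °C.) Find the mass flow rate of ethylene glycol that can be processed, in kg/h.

Δh = 2.41×(197−-1.26) + 800.0 + 1.56×(263−197) = 1380.8 kJ/kg
Q = 93.6 kJ/s = 93.6 kJ/s = 336960 kJ/h
ṁ = Q/Δh = 336960 / 1380.8 = 244.04 kg/h

ṁ = 244 kg/h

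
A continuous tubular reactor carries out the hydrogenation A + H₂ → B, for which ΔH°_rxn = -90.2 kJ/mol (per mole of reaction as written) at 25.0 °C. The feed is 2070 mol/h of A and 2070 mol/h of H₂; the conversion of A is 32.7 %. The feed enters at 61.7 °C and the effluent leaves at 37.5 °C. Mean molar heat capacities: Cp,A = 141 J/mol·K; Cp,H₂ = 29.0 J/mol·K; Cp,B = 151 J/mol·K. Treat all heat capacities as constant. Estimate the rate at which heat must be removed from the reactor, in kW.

Q_out = 19.4 kW

Extent of reaction ξ = 0.327 × 2070 = 676.89 mol/h
Reaction term: ξ·ΔH°_rxn = 676.89 × -90.2 = -61055 kJ/h
Sensible, feed 61.7→25 °C: -12915 kJ/h
Outlet flows (mol/h): A 1393.1, H₂ 1393.1, B 676.89
Sensible, products 25→37.5 °C: 4238 kJ/h
Q = ΔH = -69732 kJ/h = -19.37 kW
Heat removed = 19.37 kW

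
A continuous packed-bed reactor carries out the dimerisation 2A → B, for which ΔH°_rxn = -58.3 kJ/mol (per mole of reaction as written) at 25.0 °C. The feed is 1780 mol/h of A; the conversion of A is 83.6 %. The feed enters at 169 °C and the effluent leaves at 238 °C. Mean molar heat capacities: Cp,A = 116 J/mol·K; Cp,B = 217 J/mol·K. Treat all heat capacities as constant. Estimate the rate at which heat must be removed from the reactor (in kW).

Q_out = 8.75 kW

Extent of reaction ξ = 0.836 × 1780 / 2 = 744.04 mol/h
Reaction term: ξ·ΔH°_rxn = 744.04 × -58.3 = -43378 kJ/h
Sensible, feed 169→25 °C: -29733 kJ/h
Outlet flows (mol/h): A 291.92, B 744.04
Sensible, products 25→238 °C: 41603 kJ/h
Q = ΔH = -31508 kJ/h = -8.7521 kW
Heat removed = 8.7521 kW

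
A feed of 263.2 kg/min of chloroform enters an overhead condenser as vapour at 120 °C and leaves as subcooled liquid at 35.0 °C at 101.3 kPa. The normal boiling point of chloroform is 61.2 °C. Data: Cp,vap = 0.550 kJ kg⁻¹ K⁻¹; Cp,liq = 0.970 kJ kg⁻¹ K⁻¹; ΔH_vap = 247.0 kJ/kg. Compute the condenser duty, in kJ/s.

Q_c = 1340 kJ/s

vapour 120→61.2 °C: -32.34 kJ/kg
condensation at 61.2 °C: -247 kJ/kg
liquid 61.2→35.0 °C: -25.414 kJ/kg
Δh = -32.34 + -247 + -25.414 = -304.75 kJ/kg
Q = ṁ·Δh = 263.2 kg/min × -304.75 kJ/kg = -80211 kJ/min
|Q| = 1336.9 kW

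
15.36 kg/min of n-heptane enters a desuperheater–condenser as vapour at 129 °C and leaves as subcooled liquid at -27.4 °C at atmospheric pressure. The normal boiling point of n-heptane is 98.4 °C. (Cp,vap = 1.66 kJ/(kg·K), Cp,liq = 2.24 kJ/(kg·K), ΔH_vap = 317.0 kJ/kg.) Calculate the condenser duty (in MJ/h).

Q_c = 599 MJ/h

vapour 129→98.4 °C: -50.796 kJ/kg
condensation at 98.4 °C: -317 kJ/kg
liquid 98.4→-27.4 °C: -281.79 kJ/kg
Δh = -50.796 + -317 + -281.79 = -649.59 kJ/kg
Q = ṁ·Δh = 15.36 kg/min × -649.59 kJ/kg = -9977.7 kJ/min
|Q| = 166.29 kW = 598.66 MJ/h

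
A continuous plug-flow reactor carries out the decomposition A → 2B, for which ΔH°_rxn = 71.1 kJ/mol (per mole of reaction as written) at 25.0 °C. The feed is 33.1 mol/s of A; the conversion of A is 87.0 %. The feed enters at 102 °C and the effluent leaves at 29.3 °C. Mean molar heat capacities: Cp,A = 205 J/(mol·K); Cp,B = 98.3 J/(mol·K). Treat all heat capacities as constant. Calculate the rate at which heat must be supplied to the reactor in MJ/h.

Extent of reaction ξ = 0.870 × 33.1 = 28.797 mol/s
Reaction term: ξ·ΔH°_rxn = 28.797 × 71.1 = 2047.5 kJ/s
Sensible, feed 102→25 °C: -522.48 kJ/s
Outlet flows (mol/s): A 4.303, B 57.594
Sensible, products 25→29.3 °C: 28.138 kJ/s
Q = ΔH = 1553.1 kJ/s = 1553.1 kW
Heat supplied = 5591.2 MJ/h

Q_in = 5590 MJ/h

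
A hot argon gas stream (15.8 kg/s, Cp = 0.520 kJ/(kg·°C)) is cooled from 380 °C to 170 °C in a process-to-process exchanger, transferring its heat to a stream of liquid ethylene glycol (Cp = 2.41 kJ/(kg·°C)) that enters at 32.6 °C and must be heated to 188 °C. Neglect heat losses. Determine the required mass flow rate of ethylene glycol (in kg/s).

Heat released by hot stream: Q = 15.8 × 0.520 × (380 − 170) = 1725.4 kJ/s
Energy balance on cold side (adiabatic exchanger): Q = ṁ_c·Cp_c·(T_c,out − T_c,in)
ṁ_c = 1725.4 / [2.41 × (188 − 32.6)] = 4.6069 kg/s

ṁ_c = 4.61 kg/s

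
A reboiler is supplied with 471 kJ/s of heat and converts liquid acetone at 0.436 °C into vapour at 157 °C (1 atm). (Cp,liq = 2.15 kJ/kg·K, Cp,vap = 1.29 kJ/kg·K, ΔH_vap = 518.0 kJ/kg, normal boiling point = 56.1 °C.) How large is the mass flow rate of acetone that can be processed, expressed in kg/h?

ṁ = 2210 kg/h

Δh = 2.15×(56.1−0.436) + 518.0 + 1.29×(157−56.1) = 767.84 kJ/kg
Q = 471 kJ/s = 471 kJ/s = 1.6956e+06 kJ/h
ṁ = Q/Δh = 1.6956e+06 / 767.84 = 2208.3 kg/h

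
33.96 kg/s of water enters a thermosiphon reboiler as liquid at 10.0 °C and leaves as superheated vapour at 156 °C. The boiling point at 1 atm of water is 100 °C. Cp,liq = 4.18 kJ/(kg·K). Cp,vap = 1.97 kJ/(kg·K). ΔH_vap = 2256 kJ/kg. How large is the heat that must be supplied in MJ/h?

Q = 335000 MJ/h

liquid 10.0→100 °C: 376.2 kJ/kg
vaporisation at 100 °C: 2256 kJ/kg
vapour 100→156 °C: 110.32 kJ/kg
Δh = 376.2 + 2256 + 110.32 = 2742.5 kJ/kg
Q = ṁ·Δh = 33.96 kg/s × 2742.5 kJ/kg = 93136 kJ/s
|Q| = 93136 kW = 335290 MJ/h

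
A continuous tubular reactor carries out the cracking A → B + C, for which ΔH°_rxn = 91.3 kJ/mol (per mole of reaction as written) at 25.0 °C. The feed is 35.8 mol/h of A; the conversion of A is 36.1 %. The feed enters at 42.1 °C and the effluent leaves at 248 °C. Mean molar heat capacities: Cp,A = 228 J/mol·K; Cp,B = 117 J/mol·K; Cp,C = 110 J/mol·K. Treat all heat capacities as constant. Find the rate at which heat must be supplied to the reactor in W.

Extent of reaction ξ = 0.361 × 35.8 = 12.924 mol/h
Reaction term: ξ·ΔH°_rxn = 12.924 × 91.3 = 1179.9 kJ/h
Sensible, feed 42.1→25 °C: -139.58 kJ/h
Outlet flows (mol/h): A 22.876, B 12.924, C 12.924
Sensible, products 25→248 °C: 1817.3 kJ/h
Q = ΔH = 2857.7 kJ/h = 0.79381 kW
Heat supplied = 793.81 W

Q_in = 794 W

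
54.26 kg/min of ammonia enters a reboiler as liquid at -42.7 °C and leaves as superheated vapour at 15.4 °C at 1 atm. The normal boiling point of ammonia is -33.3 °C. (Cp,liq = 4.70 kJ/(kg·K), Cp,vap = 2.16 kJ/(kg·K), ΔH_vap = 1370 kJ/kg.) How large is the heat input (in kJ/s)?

liquid -42.7→-33.3 °C: 44.18 kJ/kg
vaporisation at -33.3 °C: 1370 kJ/kg
vapour -33.3→15.4 °C: 105.19 kJ/kg
Δh = 44.18 + 1370 + 105.19 = 1519.4 kJ/kg
Q = ṁ·Δh = 54.26 kg/min × 1519.4 kJ/kg = 82441 kJ/min
|Q| = 1374 kW

Q = 1370 kJ/s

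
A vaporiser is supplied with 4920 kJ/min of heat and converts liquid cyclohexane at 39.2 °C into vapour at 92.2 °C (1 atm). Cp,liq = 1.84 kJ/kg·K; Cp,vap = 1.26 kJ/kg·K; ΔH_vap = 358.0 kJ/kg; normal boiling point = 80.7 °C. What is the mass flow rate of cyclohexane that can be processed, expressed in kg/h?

ṁ = 658 kg/h

Δh = 1.84×(80.7−39.2) + 358.0 + 1.26×(92.2−80.7) = 448.85 kJ/kg
Q = 4920 kJ/min = 82 kJ/s = 295200 kJ/h
ṁ = Q/Δh = 295200 / 448.85 = 657.68 kg/h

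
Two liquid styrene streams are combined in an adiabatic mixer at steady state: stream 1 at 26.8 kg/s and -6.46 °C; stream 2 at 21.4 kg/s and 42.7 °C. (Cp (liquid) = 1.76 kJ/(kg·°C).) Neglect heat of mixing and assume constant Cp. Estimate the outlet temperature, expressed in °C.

No heat crosses the boundary, so H_out = H_in.
Σ ṁᵢCp,ᵢTᵢ = 26.8×1.76×-6.46 + 21.4×1.76×42.7 = 1303.5
Σ ṁᵢCp,ᵢ = 26.8×1.76 + 21.4×1.76 = 84.832
T_out = 1303.5 / 84.832 = 15.366 °C

T_out = 15.4 °C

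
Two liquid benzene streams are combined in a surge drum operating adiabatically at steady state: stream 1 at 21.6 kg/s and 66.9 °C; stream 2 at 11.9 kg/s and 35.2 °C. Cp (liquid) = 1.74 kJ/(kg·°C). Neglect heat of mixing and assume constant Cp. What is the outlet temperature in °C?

T_out = 55.6 °C

Energy balance with Q = 0: Σ ṁᵢCp,ᵢ(T_out − Tᵢ) = 0
Σ ṁᵢCp,ᵢTᵢ = 21.6×1.74×66.9 + 11.9×1.74×35.2 = 3243.2
Σ ṁᵢCp,ᵢ = 21.6×1.74 + 11.9×1.74 = 58.29
T_out = 3243.2 / 58.29 = 55.639 °C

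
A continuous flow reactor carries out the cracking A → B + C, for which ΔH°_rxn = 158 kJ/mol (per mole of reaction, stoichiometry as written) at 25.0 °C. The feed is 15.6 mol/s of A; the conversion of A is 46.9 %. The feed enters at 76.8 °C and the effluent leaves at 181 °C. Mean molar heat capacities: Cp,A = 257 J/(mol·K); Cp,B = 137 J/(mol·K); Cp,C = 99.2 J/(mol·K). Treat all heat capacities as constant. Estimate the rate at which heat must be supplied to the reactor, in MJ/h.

Q_in = 5580 MJ/h

Extent of reaction ξ = 0.469 × 15.6 = 7.3164 mol/s
Reaction term: ξ·ΔH°_rxn = 7.3164 × 158 = 1156 kJ/s
Sensible, feed 76.8→25 °C: -207.68 kJ/s
Outlet flows (mol/s): A 8.2836, B 7.3164, C 7.3164
Sensible, products 25→181 °C: 601.69 kJ/s
Q = ΔH = 1550 kJ/s = 1550 kW
Heat supplied = 5580 MJ/h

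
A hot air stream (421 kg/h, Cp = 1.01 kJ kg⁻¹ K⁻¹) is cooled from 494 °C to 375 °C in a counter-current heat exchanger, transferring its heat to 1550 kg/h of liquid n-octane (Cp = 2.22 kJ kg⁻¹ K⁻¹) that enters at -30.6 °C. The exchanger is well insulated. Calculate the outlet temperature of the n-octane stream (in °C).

Heat released by hot stream: Q = 421 × 1.01 × (494 − 375) = 50600 kJ/h
Energy balance on cold side (adiabatic exchanger): Q = ṁ_c·Cp_c·(T_c,out − T_c,in)
T_c,out = -30.6 + 50600/(1550 × 2.22) = -15.895 °C

T_c,out = -15.9 °C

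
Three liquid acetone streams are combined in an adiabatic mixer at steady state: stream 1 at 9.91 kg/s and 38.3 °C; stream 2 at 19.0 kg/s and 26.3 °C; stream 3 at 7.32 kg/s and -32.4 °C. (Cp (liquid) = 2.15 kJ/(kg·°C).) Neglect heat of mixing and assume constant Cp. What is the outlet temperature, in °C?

T_out = 17.7 °C

No heat crosses the boundary, so H_out = H_in.
T_out = Σ ṁᵢCp,ᵢTᵢ / Σ ṁᵢCp,ᵢ
      = 1380.5 / 77.894 = 17.722 °C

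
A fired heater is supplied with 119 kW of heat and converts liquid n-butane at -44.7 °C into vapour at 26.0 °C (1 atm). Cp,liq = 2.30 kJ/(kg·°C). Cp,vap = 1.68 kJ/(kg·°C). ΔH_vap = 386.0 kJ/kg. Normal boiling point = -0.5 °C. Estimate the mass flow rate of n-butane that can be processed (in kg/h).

Δh = 2.30×(-0.5−-44.7) + 386.0 + 1.68×(26.0−-0.5) = 532.18 kJ/kg
Q = 119 kW = 119 kJ/s = 428400 kJ/h
ṁ = Q/Δh = 428400 / 532.18 = 804.99 kg/h

ṁ = 805 kg/h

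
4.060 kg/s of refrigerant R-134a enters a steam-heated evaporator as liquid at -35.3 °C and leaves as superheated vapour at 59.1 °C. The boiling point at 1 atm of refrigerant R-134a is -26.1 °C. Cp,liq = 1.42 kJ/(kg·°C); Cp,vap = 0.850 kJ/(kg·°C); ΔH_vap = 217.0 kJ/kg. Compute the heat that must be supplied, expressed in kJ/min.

liquid -35.3→-26.1 °C: 13.064 kJ/kg
vaporisation at -26.1 °C: 217 kJ/kg
vapour -26.1→59.1 °C: 72.42 kJ/kg
Δh = 13.064 + 217 + 72.42 = 302.48 kJ/kg
Q = ṁ·Δh = 4.060 kg/s × 302.48 kJ/kg = 1228.1 kJ/s
|Q| = 1228.1 kW = 73685 kJ/min

Q = 73700 kJ/min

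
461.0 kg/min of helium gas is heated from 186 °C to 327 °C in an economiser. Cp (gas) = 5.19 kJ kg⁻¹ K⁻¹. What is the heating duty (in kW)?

Q = ṁ·Cp·ΔT = 461.0 × 5.19 × (327 − 186) = 337360 kJ/min
Converting: 337360 / 60 s = 5622.6 kW

Q = 5620 kW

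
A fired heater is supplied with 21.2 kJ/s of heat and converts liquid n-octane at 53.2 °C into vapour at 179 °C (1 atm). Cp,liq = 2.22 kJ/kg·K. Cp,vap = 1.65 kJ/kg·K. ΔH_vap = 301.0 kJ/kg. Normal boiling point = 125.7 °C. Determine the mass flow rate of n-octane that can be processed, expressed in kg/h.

ṁ = 139 kg/h

Δh = 2.22×(125.7−53.2) + 301.0 + 1.65×(179−125.7) = 549.89 kJ/kg
Q = 21.2 kJ/s = 21.2 kJ/s = 76320 kJ/h
ṁ = Q/Δh = 76320 / 549.89 = 138.79 kg/h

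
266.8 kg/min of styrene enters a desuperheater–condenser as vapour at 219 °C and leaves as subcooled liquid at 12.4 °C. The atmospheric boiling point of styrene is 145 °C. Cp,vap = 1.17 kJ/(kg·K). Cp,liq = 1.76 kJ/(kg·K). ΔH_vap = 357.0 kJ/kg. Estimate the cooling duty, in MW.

Q_c = 3.01 MW

vapour 219→145 °C: -86.58 kJ/kg
condensation at 145 °C: -357 kJ/kg
liquid 145→12.4 °C: -233.38 kJ/kg
Δh = -86.58 + -357 + -233.38 = -676.96 kJ/kg
Q = ṁ·Δh = 266.8 kg/min × -676.96 kJ/kg = -180610 kJ/min
|Q| = 3010.2 kW = 3.0102 MW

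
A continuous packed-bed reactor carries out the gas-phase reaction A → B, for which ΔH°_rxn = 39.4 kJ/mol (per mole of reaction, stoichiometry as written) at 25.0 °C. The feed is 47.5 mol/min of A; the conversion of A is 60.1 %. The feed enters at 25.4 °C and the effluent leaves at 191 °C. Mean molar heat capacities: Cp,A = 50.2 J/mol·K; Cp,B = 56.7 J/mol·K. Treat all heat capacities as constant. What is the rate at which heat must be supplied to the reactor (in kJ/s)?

Extent of reaction ξ = 0.601 × 47.5 = 28.547 mol/min
Reaction term: ξ·ΔH°_rxn = 28.547 × 39.4 = 1124.8 kJ/min
Sensible, feed 25.4→25 °C: -0.9538 kJ/min
Outlet flows (mol/min): A 18.953, B 28.547
Sensible, products 25→191 °C: 426.63 kJ/min
Q = ΔH = 1550.4 kJ/min = 25.841 kW
Heat supplied = 25.841 kJ/s

Q_in = 25.8 kJ/s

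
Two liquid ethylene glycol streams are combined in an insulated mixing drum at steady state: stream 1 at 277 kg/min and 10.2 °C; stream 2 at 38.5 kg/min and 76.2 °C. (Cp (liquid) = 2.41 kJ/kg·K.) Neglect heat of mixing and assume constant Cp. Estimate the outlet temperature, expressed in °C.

T_out = 18.3 °C

No heat crosses the boundary, so H_out = H_in.
Σ ṁᵢCp,ᵢTᵢ = 277×2.41×10.2 + 38.5×2.41×76.2 = 13879
Σ ṁᵢCp,ᵢ = 277×2.41 + 38.5×2.41 = 760.36
T_out = 13879 / 760.36 = 18.254 °C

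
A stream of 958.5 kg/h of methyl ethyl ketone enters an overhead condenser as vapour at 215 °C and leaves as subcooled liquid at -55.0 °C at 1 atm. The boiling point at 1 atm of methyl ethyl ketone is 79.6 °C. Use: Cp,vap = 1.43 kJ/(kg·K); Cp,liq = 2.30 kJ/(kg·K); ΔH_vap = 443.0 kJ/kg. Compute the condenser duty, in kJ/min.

vapour 215→79.6 °C: -193.62 kJ/kg
condensation at 79.6 °C: -443 kJ/kg
liquid 79.6→-55.0 °C: -309.58 kJ/kg
Δh = -193.62 + -443 + -309.58 = -946.2 kJ/kg
Q = ṁ·Δh = 958.5 kg/h × -946.2 kJ/kg = -906930 kJ/h
|Q| = 251.93 kW = 15116 kJ/min

Q_c = 15100 kJ/min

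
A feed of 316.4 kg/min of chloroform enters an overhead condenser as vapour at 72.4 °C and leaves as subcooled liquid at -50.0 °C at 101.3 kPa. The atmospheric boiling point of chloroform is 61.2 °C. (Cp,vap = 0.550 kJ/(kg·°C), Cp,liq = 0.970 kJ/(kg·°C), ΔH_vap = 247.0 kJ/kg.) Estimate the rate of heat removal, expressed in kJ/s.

Q_c = 1900 kJ/s

vapour 72.4→61.2 °C: -6.16 kJ/kg
condensation at 61.2 °C: -247 kJ/kg
liquid 61.2→-50.0 °C: -107.86 kJ/kg
Δh = -6.16 + -247 + -107.86 = -361.02 kJ/kg
Q = ṁ·Δh = 316.4 kg/min × -361.02 kJ/kg = -114230 kJ/min
|Q| = 1903.8 kW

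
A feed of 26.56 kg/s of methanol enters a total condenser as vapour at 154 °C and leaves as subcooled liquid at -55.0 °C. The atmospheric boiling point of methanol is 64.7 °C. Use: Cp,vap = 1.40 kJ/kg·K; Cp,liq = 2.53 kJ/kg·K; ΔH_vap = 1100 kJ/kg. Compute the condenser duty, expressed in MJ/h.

Q_c = 146000 MJ/h

vapour 154→64.7 °C: -125.02 kJ/kg
condensation at 64.7 °C: -1100 kJ/kg
liquid 64.7→-55.0 °C: -302.84 kJ/kg
Δh = -125.02 + -1100 + -302.84 = -1527.9 kJ/kg
Q = ṁ·Δh = 26.56 kg/s × -1527.9 kJ/kg = -40580 kJ/s
|Q| = 40580 kW = 146090 MJ/h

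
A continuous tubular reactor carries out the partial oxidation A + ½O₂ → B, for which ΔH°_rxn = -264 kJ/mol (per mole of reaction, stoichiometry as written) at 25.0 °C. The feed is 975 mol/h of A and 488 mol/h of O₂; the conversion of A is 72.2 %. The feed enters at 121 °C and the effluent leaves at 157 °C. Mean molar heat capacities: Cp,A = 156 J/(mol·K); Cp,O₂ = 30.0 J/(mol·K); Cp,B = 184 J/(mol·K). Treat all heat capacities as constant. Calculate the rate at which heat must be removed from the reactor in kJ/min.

Q_out = 2980 kJ/min

Extent of reaction ξ = 0.722 × 975 = 703.95 mol/h
Reaction term: ξ·ΔH°_rxn = 703.95 × -264 = -185840 kJ/h
Sensible, feed 121→25 °C: -16007 kJ/h
Outlet flows (mol/h): A 271.05, O₂ 136.03, B 703.95
Sensible, products 25→157 °C: 23218 kJ/h
Q = ΔH = -178630 kJ/h = -49.62 kW
Heat removed = 2977.2 kJ/min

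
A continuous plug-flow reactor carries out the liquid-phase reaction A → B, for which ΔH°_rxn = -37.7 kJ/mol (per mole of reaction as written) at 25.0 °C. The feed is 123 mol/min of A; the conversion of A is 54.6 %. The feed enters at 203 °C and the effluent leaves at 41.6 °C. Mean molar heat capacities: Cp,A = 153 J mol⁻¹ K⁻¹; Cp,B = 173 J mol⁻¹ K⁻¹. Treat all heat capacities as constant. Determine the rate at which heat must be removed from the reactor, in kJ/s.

Q_out = 92.4 kJ/s

Extent of reaction ξ = 0.546 × 123 = 67.158 mol/min
Reaction term: ξ·ΔH°_rxn = 67.158 × -37.7 = -2531.9 kJ/min
Sensible, feed 203→25 °C: -3349.8 kJ/min
Outlet flows (mol/min): A 55.842, B 67.158
Sensible, products 25→41.6 °C: 334.69 kJ/min
Q = ΔH = -5546.9 kJ/min = -92.449 kW
Heat removed = 92.449 kJ/s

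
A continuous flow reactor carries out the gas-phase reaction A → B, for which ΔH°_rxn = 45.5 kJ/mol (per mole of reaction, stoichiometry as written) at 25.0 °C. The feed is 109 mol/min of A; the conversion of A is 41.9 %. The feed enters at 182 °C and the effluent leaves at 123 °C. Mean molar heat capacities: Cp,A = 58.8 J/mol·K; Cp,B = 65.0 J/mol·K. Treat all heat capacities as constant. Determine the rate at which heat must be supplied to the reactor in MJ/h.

Q_in = 104 MJ/h

Extent of reaction ξ = 0.419 × 109 = 45.671 mol/min
Reaction term: ξ·ΔH°_rxn = 45.671 × 45.5 = 2078 kJ/min
Sensible, feed 182→25 °C: -1006.2 kJ/min
Outlet flows (mol/min): A 63.329, B 45.671
Sensible, products 25→123 °C: 655.85 kJ/min
Q = ΔH = 1727.6 kJ/min = 28.794 kW
Heat supplied = 103.66 MJ/h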